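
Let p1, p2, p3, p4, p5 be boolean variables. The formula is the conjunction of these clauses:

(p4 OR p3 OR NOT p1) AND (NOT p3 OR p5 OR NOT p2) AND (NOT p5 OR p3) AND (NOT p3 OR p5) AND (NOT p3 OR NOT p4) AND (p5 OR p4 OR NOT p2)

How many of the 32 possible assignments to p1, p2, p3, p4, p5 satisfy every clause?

9

Case analysis on p3 and p5:
  p3=T, p5=T: remaining (p1,p2,p4) ∈ {(F,F,F); (F,T,F); (T,F,F); (T,T,F)} — 4.
  p3=T, p5=F: a clause becomes empty — 0.
  p3=F, p5=T: a clause becomes empty — 0.
  p3=F, p5=F: 5 of the 8 assignments to (p1,p2,p4) work.
Total: 4 + 0 + 0 + 5 = 9.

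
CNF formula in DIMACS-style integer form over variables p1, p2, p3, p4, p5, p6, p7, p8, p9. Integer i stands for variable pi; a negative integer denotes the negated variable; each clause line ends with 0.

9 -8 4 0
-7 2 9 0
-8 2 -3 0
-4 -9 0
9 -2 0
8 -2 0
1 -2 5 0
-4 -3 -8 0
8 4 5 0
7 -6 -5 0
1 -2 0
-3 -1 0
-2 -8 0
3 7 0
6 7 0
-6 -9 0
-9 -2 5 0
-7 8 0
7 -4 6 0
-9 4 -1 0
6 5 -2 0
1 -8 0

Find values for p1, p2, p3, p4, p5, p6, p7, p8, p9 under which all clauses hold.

Branch on p1: take p1 = False.
  then p2 is forced to False.
  then p8 is forced to False.
  then p7 is forced to False.
  then p3 is forced to True.
  then p6 is forced to True.
  then p5 is forced to False.
  then p4 is forced to True.
  then p9 is forced to False.

p1=False, p2=False, p3=True, p4=True, p5=False, p6=True, p7=False, p8=False, p9=False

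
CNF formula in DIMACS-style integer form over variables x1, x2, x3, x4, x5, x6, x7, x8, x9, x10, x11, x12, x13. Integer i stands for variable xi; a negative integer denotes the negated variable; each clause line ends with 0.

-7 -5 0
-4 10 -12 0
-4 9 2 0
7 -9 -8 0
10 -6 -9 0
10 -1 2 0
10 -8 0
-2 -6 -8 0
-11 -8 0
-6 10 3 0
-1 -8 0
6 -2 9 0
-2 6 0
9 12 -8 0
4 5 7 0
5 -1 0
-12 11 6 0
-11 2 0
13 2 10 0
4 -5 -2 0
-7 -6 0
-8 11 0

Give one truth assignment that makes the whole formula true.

x1 = 1, x2 = 0, x3 = 1, x4 = 0, x5 = 1, x6 = 1, x7 = 0, x8 = 0, x9 = 0, x10 = 1, x11 = 0, x12 = 0, x13 = 0

Pure literal: x3 appears only positively; assign x3 = True.
x8 occurs only negated in the remaining clauses — set x8 = False.
Branch on x1: take x1 = True.
  then x5 is forced to True.
  then x7 is forced to False.
Set x2 = False and propagate.
  then x10 is forced to True.
  then x11 is forced to False.
Try x4 = False.
The remaining clauses are satisfied by x6 = True, x9 = False, x12 = False, x13 = False.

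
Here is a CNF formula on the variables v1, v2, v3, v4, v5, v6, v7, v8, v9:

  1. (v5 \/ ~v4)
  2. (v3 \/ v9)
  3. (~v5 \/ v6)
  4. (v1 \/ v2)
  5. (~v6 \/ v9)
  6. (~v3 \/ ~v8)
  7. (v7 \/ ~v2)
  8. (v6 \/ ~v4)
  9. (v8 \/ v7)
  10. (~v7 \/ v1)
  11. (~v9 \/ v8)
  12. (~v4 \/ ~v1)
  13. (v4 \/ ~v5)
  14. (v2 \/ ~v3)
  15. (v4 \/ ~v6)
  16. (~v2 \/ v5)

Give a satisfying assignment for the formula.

v1=1, v2=0, v3=0, v4=0, v5=0, v6=0, v7=0, v8=1, v9=1

Set v1 = True and propagate.
  then v4 is forced to False.
  then v5 is forced to False.
  then v6 is forced to False.
  then v2 is forced to False.
  then v3 is forced to False.
  then v9 is forced to True.
  then v8 is forced to True.
v7 is now unconstrained; take v7 = False.
Every clause has at least one true literal under this assignment.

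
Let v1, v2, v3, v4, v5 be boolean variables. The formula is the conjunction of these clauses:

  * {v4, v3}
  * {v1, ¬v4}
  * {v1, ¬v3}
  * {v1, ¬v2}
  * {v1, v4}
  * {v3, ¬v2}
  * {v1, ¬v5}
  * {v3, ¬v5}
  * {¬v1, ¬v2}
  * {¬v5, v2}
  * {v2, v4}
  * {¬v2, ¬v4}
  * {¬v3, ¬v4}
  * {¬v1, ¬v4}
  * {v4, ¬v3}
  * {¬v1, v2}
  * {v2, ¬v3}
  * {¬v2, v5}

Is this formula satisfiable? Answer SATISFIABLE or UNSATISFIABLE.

UNSATISFIABLE

v2 = True:
  propagation gives v1=True; an empty clause results — contradiction.
v2 = False:
  propagation gives v5=False, v4=True, v1=True; an empty clause results — contradiction.
Every branch closes, so no satisfying assignment exists.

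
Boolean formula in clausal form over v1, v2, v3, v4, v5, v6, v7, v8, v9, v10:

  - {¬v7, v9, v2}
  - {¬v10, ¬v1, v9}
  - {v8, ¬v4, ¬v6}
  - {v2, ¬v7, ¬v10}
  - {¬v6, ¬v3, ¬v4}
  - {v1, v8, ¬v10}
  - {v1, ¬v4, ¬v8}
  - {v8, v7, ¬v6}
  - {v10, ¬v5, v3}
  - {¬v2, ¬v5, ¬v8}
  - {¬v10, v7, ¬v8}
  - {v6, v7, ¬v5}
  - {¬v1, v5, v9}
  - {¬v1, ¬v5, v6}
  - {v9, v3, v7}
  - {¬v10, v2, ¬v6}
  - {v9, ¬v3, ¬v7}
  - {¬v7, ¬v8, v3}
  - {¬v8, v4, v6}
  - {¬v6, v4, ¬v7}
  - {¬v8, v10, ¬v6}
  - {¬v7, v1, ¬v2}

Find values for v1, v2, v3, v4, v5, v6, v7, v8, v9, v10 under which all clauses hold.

v1 = False  v2 = False  v3 = False  v4 = False  v5 = False  v6 = False  v7 = True  v8 = False  v9 = True  v10 = False

Pure literal: v9 appears only positively; assign v9 = True.
Try v1 = False.
Try v2 = False.
Branch on v3: take v3 = False.
For the remaining variables, v4 = False, v5 = False, v6 = False, v7 = True, v8 = False, v10 = False works.
Every clause has at least one true literal under this assignment.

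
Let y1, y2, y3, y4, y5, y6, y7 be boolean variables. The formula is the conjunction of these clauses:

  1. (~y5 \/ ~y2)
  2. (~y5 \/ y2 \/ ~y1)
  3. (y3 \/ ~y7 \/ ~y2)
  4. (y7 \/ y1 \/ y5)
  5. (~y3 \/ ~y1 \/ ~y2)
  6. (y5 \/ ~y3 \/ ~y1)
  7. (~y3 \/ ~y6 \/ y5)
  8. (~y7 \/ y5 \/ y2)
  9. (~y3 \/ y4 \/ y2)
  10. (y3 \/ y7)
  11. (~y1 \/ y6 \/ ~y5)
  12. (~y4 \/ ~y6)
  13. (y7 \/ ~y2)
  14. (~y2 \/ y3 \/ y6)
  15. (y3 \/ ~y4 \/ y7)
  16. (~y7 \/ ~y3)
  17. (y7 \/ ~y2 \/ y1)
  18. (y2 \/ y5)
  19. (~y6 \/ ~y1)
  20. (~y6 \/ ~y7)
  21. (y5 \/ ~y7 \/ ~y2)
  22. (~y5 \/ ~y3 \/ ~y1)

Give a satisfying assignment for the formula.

y1 = False, y2 = False, y3 = False, y4 = True, y5 = True, y6 = False, y7 = True

Check each clause:
  1. (~y5 \/ ~y2) — ~y2 is true.
  2. (~y1 \/ ~y5 \/ y2) — ~y1 is true.
  3. (y3 \/ ~y7 \/ ~y2) — ~y2 is true.
  4. (y5 \/ y7 \/ y1) — y5 is true.
  5. (~y3 \/ ~y2 \/ ~y1) — ~y3 is true.
  6. (~y3 \/ y5 \/ ~y1) — y5 is true.
  7. (y5 \/ ~y3 \/ ~y6) — ~y3 is true.
  8. (~y7 \/ y2 \/ y5) — y5 is true.
  9. (~y3 \/ y4 \/ y2) — y4 is true.
  10. (y3 \/ y7) — y7 is true.
  11. (y6 \/ ~y5 \/ ~y1) — ~y1 is true.
  12. (~y4 \/ ~y6) — ~y6 is true.
  13. (~y2 \/ y7) — ~y2 is true.
  14. (y3 \/ ~y2 \/ y6) — ~y2 is true.
  15. (y3 \/ y7 \/ ~y4) — y7 is true.
  16. (~y3 \/ ~y7) — ~y3 is true.
  17. (y7 \/ ~y2 \/ y1) — ~y2 is true.
  18. (y5 \/ y2) — y5 is true.
  19. (~y6 \/ ~y1) — ~y6 is true.
  20. (~y6 \/ ~y7) — ~y6 is true.
  21. (~y2 \/ ~y7 \/ y5) — y5 is true.
  22. (~y5 \/ ~y1 \/ ~y3) — ~y3 is true.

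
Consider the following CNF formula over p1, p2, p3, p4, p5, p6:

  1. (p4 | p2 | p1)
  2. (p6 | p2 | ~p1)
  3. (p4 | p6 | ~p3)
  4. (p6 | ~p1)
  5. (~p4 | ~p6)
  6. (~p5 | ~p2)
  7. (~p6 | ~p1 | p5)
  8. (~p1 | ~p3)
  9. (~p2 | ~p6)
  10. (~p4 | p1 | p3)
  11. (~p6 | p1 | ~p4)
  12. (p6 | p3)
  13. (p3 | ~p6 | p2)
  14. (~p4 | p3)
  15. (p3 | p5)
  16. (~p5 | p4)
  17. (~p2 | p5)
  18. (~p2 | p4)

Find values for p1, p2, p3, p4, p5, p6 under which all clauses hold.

Set p1 = False and propagate.
Set p2 = False and propagate.
  then p4 is forced to True.
  then p6 is forced to False.
  then p3 is forced to True.
p5 is now unconstrained; take p5 = False.
Every clause has at least one true literal under this assignment.

p1 = F, p2 = F, p3 = T, p4 = T, p5 = F, p6 = F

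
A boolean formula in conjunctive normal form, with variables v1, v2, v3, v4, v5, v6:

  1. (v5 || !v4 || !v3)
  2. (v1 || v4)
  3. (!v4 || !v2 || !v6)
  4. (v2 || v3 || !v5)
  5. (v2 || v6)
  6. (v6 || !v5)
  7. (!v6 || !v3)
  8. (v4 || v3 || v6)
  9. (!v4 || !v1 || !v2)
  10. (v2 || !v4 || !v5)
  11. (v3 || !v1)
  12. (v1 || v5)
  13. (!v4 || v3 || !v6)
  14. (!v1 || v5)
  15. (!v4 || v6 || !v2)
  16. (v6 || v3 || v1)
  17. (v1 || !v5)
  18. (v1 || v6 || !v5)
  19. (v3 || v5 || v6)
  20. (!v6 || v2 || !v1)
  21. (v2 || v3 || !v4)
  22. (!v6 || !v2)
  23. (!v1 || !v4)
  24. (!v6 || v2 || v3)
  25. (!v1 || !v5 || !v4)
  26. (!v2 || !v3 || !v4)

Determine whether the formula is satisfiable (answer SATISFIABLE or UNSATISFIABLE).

v6 = True:
  propagation gives v3=False, v1=False, v4=True; an empty clause results — contradiction.
v6 = False:
  propagation gives v2=True, v5=False, v1=True; an empty clause results — contradiction.
Every branch closes, so no satisfying assignment exists.

UNSATISFIABLE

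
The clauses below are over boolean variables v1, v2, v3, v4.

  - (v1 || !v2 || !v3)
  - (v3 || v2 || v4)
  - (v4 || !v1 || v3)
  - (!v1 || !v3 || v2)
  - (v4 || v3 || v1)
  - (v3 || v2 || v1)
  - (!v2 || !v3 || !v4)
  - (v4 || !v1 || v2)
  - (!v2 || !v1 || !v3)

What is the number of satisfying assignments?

The models are:
  v1=0 v2=0 v3=1 v4=0
  v1=0 v2=0 v3=1 v4=1
  v1=0 v2=1 v3=0 v4=1
  v1=1 v2=0 v3=0 v4=1
  v1=1 v2=1 v3=0 v4=1
That's 5 in total.

5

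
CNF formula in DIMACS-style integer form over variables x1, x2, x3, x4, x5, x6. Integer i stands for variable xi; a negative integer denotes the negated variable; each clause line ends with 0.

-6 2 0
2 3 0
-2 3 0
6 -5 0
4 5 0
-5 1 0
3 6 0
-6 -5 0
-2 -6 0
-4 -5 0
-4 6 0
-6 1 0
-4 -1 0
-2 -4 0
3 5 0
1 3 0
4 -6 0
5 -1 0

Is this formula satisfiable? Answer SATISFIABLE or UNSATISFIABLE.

x6 = True:
  propagation gives x2=True; an empty clause results — contradiction.
x6 = False:
  propagation gives x5=False, x4=True; an empty clause results — contradiction.
Every branch closes, so no satisfying assignment exists.

UNSATISFIABLE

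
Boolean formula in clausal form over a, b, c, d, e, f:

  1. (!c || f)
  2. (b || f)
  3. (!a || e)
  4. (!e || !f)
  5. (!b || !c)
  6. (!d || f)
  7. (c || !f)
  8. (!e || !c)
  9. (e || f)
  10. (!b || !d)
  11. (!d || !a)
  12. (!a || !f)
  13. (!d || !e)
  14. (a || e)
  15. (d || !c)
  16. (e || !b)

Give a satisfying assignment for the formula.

Branch on a: take a = False.
  then e is forced to True.
  then f is forced to False.
  then c is forced to False.
  then b is forced to True.
  then d is forced to False.
Every clause has at least one true literal under this assignment.

a=False, b=True, c=False, d=False, e=True, f=False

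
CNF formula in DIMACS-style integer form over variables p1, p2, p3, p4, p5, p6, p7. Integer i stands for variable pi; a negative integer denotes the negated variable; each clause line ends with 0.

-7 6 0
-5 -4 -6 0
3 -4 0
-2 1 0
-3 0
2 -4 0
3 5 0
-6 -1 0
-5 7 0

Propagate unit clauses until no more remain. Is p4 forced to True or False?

Unit clause (¬p3) sets p3 = False.
In (p3 ∨ ¬p4), p3 is now false; ¬p4 must hold, so p4 = False.

False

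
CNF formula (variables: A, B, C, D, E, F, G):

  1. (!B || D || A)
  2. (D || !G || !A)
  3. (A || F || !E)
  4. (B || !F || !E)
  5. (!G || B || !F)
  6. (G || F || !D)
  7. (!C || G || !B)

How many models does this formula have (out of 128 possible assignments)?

Case analysis on B and F:
  B=1, F=1: E free; 7 ways for (A,C,D,G) × 2^1 = 14.
  B=1, F=0: 8 of the 32 assignments to (A,C,D,E,G) work.
  B=0, F=1: forces E=0; G=0; A, C, D free → 2^3 = 8.
  B=0, F=0: C free; 7 ways for (A,D,E,G) × 2^1 = 14.
Total: 14 + 8 + 8 + 14 = 44.

44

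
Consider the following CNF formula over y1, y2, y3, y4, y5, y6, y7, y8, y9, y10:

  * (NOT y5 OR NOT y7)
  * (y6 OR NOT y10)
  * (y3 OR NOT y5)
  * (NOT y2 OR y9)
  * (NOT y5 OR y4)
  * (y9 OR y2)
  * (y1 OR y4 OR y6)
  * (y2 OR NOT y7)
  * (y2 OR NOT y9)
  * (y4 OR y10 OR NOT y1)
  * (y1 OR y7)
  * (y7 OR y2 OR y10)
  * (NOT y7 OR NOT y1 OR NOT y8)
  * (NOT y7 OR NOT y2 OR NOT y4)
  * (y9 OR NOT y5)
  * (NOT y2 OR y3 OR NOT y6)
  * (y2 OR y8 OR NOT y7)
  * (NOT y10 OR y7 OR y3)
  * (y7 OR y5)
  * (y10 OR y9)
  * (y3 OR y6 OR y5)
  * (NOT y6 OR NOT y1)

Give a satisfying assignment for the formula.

y3 occurs only positively in the remaining clauses — set y3 = True.
Branch on y1: take y1 = False.
  then y7 is forced to True.
  then y5 is forced to False.
  then y2 is forced to True.
  then y9 is forced to True.
  then y4 is forced to False.
  then y6 is forced to True.
y8, y10 are now unconstrained; take y8 = False, y10 = False.

y1=False, y2=True, y3=True, y4=False, y5=False, y6=True, y7=True, y8=False, y9=True, y10=False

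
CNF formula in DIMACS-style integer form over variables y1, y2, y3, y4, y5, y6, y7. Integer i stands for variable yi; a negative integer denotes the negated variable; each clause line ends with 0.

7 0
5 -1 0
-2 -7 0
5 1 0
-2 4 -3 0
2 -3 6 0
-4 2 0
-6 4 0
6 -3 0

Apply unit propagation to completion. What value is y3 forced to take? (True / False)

(y7) stands alone — y7 = True.
In (~y2 \/ ~y7), ~y7 is now false; ~y2 must hold, so y2 = False.
In (~y4 \/ y2), y2 is now false; ~y4 must hold, so y4 = False.
(~y6 \/ y4): since y4 = False, the clause reduces to (~y6). y6 = False.
(~y3 \/ y2 \/ y6) with y2 = False, y6 = False leaves only ~y3, so y3 = False.

False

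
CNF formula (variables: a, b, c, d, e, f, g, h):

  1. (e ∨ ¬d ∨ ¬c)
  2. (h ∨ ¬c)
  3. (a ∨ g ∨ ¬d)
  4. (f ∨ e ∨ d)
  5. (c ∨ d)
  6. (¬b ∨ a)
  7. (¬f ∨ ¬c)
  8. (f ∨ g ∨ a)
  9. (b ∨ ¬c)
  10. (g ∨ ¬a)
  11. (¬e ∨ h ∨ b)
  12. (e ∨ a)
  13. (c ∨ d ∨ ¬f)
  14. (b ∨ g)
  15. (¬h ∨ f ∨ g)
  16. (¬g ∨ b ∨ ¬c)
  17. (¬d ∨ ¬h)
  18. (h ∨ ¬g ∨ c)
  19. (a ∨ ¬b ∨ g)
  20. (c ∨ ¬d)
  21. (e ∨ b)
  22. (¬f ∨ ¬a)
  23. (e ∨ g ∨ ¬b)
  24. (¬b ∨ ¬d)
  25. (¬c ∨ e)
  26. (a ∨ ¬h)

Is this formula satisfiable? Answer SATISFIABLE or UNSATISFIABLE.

SATISFIABLE

Branch on a: take a = True.
  then g is forced to True.
  then f is forced to False.
Set b = True and propagate.
  then d is forced to False.
  then e is forced to True.
  then c is forced to True.
  then h is forced to True.
So a=True, b=True, c=True, d=False, e=True, f=False, g=True, h=True is a satisfying assignment.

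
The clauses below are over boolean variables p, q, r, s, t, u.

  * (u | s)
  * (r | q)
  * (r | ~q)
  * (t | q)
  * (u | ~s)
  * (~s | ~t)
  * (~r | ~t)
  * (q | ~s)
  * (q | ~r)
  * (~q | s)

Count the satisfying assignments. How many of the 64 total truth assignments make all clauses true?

The models are:
  p=F q=T r=T s=T t=F u=T
  p=T q=T r=T s=T t=F u=T
That's 2 in total.

2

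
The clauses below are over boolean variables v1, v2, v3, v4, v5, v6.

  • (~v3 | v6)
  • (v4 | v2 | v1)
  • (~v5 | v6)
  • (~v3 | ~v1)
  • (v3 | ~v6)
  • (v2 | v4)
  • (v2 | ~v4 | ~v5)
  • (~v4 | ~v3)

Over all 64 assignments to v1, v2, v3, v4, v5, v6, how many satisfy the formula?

8

Satisfying assignments:
  v1=F v2=F v3=F v4=T v5=F v6=F
  v1=F v2=T v3=F v4=F v5=F v6=F
  v1=F v2=T v3=F v4=T v5=F v6=F
  v1=F v2=T v3=T v4=F v5=F v6=T
  v1=F v2=T v3=T v4=F v5=T v6=T
  v1=T v2=F v3=F v4=T v5=F v6=F
  v1=T v2=T v3=F v4=F v5=F v6=F
  v1=T v2=T v3=F v4=T v5=F v6=F
That's 8 in total.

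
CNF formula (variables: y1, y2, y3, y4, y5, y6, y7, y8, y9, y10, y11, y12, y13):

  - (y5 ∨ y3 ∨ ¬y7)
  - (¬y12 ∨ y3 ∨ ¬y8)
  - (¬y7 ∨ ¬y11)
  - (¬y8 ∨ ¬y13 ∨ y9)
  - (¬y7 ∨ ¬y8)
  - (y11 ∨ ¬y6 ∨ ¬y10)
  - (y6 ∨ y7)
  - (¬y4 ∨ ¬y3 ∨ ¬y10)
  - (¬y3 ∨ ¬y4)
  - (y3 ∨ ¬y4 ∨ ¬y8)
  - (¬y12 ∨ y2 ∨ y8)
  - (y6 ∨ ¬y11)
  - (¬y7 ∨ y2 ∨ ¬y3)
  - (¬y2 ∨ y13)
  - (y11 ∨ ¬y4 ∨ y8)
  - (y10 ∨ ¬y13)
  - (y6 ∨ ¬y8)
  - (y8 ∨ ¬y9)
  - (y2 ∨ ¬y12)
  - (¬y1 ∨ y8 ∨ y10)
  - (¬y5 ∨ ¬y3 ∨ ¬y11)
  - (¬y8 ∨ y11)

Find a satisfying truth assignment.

Pure literal: y1 appears only negated; assign y1 = False.
Pure literal: y4 appears only negated; assign y4 = False.
Try y2 = True.
  then y13 is forced to True.
  then y10 is forced to True.
Branch on y3: take y3 = True.
For the remaining variables, y5 = True, y6 = False, y7 = True, y8 = False, y9 = False, y11 = False, y12 = True works.

y1 = F, y2 = T, y3 = T, y4 = F, y5 = T, y6 = F, y7 = T, y8 = F, y9 = F, y10 = T, y11 = F, y12 = T, y13 = T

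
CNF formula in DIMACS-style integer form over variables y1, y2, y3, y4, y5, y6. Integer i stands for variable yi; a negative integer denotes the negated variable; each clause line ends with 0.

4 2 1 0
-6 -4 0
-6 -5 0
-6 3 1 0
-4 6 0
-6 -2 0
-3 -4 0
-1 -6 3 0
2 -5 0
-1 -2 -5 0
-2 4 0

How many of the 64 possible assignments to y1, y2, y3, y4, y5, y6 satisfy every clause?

Satisfying assignments:
  y1=T y2=F y3=F y4=F y5=F y6=F
  y1=T y2=F y3=T y4=F y5=F y6=F
  y1=T y2=F y3=T y4=F y5=F y6=T
Count: 3.

3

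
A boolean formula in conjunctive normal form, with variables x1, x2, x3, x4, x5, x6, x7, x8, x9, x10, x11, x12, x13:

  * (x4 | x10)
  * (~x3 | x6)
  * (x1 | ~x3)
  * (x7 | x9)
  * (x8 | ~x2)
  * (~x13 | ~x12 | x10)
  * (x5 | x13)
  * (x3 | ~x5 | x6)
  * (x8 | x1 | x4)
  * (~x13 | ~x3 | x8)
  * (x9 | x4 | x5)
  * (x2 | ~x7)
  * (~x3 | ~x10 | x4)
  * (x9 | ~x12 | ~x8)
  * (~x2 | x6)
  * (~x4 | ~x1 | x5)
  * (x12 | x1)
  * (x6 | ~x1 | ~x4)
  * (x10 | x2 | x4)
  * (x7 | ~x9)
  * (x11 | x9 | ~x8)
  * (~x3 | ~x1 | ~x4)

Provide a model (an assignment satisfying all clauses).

x1=0, x2=1, x3=0, x4=0, x5=1, x6=1, x7=1, x8=1, x9=1, x10=1, x11=1, x12=1, x13=1

Check each clause:
  1. (x10 | x4) — x10 is true.
  2. (x6 | ~x3) — ~x3 is true.
  3. (~x3 | x1) — ~x3 is true.
  4. (x9 | x7) — x9 is true.
  5. (x8 | ~x2) — x8 is true.
  6. (x10 | ~x12 | ~x13) — x10 is true.
  7. (x13 | x5) — x13 is true.
  8. (x6 | ~x5 | x3) — x6 is true.
  9. (x4 | x1 | x8) — x8 is true.
  10. (~x13 | ~x3 | x8) — x8 is true.
  11. (x5 | x4 | x9) — x9 is true.
  12. (~x7 | x2) — x2 is true.
  13. (~x3 | x4 | ~x10) — ~x3 is true.
  14. (~x12 | x9 | ~x8) — x9 is true.
  15. (x6 | ~x2) — x6 is true.
  16. (~x4 | ~x1 | x5) — ~x4 is true.
  17. (x1 | x12) — x12 is true.
  18. (~x4 | ~x1 | x6) — ~x4 is true.
  19. (x2 | x10 | x4) — x2 is true.
  20. (~x9 | x7) — x7 is true.
  21. (x11 | ~x8 | x9) — x9 is true.
  22. (~x1 | ~x4 | ~x3) — ~x4 is true.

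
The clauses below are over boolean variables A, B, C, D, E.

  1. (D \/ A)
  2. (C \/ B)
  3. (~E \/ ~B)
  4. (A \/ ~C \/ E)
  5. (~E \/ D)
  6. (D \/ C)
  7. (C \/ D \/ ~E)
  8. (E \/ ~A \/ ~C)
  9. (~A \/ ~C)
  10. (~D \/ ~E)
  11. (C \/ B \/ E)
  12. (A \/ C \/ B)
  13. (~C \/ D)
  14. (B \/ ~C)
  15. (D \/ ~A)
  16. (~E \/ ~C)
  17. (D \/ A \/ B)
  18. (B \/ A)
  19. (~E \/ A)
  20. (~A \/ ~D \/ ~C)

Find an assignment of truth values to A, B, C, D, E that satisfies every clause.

A = True  B = True  C = False  D = True  E = False

Branch on A: take A = True.
  then C is forced to False.
  then B is forced to True.
  then E is forced to False.
  then D is forced to True.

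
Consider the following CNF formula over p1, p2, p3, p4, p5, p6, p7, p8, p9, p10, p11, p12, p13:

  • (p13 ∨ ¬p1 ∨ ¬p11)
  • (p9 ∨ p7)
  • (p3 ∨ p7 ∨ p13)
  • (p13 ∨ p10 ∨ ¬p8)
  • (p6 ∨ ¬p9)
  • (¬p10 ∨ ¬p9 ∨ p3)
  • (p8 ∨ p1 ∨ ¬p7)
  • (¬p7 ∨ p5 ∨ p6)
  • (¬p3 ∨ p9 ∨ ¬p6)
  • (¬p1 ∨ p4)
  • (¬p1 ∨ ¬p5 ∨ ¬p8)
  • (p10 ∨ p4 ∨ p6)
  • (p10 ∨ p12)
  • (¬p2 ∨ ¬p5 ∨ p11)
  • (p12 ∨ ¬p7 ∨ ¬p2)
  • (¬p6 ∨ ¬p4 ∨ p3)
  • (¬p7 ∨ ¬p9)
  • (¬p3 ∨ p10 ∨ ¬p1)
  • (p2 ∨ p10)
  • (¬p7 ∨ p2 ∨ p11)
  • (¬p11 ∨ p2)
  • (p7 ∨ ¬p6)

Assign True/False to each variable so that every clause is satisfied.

p1=False, p2=True, p3=False, p4=True, p5=True, p6=False, p7=True, p8=True, p9=False, p10=False, p11=True, p12=True, p13=True

Check each clause:
  1. (¬p11 ∨ ¬p1 ∨ p13) — p13 is true.
  2. (p9 ∨ p7) — p7 is true.
  3. (p7 ∨ p3 ∨ p13) — p13 is true.
  4. (¬p8 ∨ p10 ∨ p13) — p13 is true.
  5. (p6 ∨ ¬p9) — ¬p9 is true.
  6. (¬p10 ∨ p3 ∨ ¬p9) — ¬p10 is true.
  7. (¬p7 ∨ p8 ∨ p1) — p8 is true.
  8. (p6 ∨ p5 ∨ ¬p7) — p5 is true.
  9. (¬p3 ∨ ¬p6 ∨ p9) — ¬p6 is true.
  10. (p4 ∨ ¬p1) — p4 is true.
  11. (¬p5 ∨ ¬p8 ∨ ¬p1) — ¬p1 is true.
  12. (p6 ∨ p4 ∨ p10) — p4 is true.
  13. (p12 ∨ p10) — p12 is true.
  14. (¬p5 ∨ ¬p2 ∨ p11) — p11 is true.
  15. (¬p7 ∨ ¬p2 ∨ p12) — p12 is true.
  16. (¬p4 ∨ ¬p6 ∨ p3) — ¬p6 is true.
  17. (¬p7 ∨ ¬p9) — ¬p9 is true.
  18. (¬p1 ∨ ¬p3 ∨ p10) — ¬p3 is true.
  19. (p2 ∨ p10) — p2 is true.
  20. (p2 ∨ p11 ∨ ¬p7) — p2 is true.
  21. (¬p11 ∨ p2) — p2 is true.
  22. (¬p6 ∨ p7) — ¬p6 is true.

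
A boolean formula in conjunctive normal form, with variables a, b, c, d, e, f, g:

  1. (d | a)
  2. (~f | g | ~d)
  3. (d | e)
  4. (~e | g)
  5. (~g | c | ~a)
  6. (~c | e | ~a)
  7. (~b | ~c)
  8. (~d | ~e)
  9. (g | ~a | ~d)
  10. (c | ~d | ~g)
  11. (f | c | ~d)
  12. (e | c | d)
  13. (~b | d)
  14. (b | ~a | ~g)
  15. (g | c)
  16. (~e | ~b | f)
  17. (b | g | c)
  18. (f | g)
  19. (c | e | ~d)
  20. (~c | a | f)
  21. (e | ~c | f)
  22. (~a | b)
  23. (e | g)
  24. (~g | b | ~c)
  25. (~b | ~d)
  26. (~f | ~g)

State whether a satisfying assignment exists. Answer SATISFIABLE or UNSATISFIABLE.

UNSATISFIABLE

c = True:
  propagation gives b=False, a=False, d=True, e=False; an empty clause results — contradiction.
c = False:
  propagation gives g=True, a=False, d=True; an empty clause results — contradiction.
Every branch closes, so no satisfying assignment exists.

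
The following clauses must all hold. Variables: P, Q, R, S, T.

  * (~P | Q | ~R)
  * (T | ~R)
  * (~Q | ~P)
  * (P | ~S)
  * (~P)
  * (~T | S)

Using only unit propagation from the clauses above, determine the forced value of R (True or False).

False

Unit clause (~P) sets P = False.
(P | ~S): since P = False, the clause reduces to (~S). S = False.
From (~T | S) and S = False: T = False.
From (T | ~R) and T = False: R = False.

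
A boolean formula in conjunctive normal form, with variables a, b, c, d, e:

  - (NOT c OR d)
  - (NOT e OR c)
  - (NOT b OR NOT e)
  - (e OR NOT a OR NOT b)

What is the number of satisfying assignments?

11

Split on e, then b.
  e=1, b=1: a clause becomes empty — 0.
  e=1, b=0: remaining (a,c,d) ∈ {(0,1,1); (1,1,1)} — 2.
  e=0, b=1: remaining (a,c,d) ∈ {(0,0,0); (0,0,1); (0,1,1)} — 3.
  e=0, b=0: a free; 3 ways for (c,d) × 2^1 = 6.
Total: 0 + 2 + 3 + 6 = 11.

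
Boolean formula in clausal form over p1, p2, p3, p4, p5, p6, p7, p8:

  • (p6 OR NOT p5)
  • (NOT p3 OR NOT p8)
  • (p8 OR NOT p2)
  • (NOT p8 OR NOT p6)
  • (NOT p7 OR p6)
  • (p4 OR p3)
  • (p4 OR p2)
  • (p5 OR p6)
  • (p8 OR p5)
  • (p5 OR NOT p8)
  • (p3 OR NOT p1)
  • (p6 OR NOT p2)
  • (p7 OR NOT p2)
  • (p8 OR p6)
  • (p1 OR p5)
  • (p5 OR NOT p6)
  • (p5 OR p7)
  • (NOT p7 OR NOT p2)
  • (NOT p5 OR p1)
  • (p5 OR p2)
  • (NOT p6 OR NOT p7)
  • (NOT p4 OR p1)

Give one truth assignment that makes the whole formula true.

p1 = T, p2 = F, p3 = T, p4 = T, p5 = T, p6 = T, p7 = F, p8 = F

Check each clause:
  1. (NOT p5 OR p6) — p6 is true.
  2. (NOT p8 OR NOT p3) — NOT p8 is true.
  3. (p8 OR NOT p2) — NOT p2 is true.
  4. (NOT p8 OR NOT p6) — NOT p8 is true.
  5. (p6 OR NOT p7) — NOT p7 is true.
  6. (p4 OR p3) — p3 is true.
  7. (p2 OR p4) — p4 is true.
  8. (p5 OR p6) — p5 is true.
  9. (p5 OR p8) — p5 is true.
  10. (NOT p8 OR p5) — NOT p8 is true.
  11. (NOT p1 OR p3) — p3 is true.
  12. (p6 OR NOT p2) — NOT p2 is true.
  13. (NOT p2 OR p7) — NOT p2 is true.
  14. (p8 OR p6) — p6 is true.
  15. (p1 OR p5) — p1 is true.
  16. (NOT p6 OR p5) — p5 is true.
  17. (p7 OR p5) — p5 is true.
  18. (NOT p7 OR NOT p2) — NOT p7 is true.
  19. (p1 OR NOT p5) — p1 is true.
  20. (p2 OR p5) — p5 is true.
  21. (NOT p6 OR NOT p7) — NOT p7 is true.
  22. (p1 OR NOT p4) — p1 is true.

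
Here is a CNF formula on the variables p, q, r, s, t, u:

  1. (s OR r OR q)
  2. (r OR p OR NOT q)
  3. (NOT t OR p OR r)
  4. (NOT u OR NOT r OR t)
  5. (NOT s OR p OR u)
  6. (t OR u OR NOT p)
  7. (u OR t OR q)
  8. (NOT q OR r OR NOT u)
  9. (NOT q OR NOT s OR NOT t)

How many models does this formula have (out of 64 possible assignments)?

17

Case analysis on q and r:
  q=T, r=T: 5 of the 16 assignments to (p,s,t,u) work.
  q=T, r=F: remaining (p,s,t,u) ∈ {(T,F,T,F)} — 1.
  q=F, r=T: 7 of the 16 assignments to (p,s,t,u) work.
  q=F, r=F: remaining (p,s,t,u) ∈ {(F,T,F,T); (T,T,F,T); (T,T,T,F); (T,T,T,T)} — 4.
Total: 5 + 1 + 7 + 4 = 17.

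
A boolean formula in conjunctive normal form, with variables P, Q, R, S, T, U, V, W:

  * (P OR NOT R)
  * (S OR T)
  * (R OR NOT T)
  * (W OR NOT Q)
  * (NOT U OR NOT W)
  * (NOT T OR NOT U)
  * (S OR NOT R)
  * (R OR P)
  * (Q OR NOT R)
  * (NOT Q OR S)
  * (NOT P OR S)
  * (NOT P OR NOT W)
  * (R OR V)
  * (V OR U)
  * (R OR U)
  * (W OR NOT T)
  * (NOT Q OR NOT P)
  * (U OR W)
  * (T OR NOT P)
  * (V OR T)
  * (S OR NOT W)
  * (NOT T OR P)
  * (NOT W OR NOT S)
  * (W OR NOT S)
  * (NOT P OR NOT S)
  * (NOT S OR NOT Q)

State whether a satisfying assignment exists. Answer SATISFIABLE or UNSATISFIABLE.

UNSATISFIABLE

S = True:
  propagation gives W=False; an empty clause results — contradiction.
S = False:
  propagation gives T=True, R=True; an empty clause results — contradiction.
Every branch closes, so no satisfying assignment exists.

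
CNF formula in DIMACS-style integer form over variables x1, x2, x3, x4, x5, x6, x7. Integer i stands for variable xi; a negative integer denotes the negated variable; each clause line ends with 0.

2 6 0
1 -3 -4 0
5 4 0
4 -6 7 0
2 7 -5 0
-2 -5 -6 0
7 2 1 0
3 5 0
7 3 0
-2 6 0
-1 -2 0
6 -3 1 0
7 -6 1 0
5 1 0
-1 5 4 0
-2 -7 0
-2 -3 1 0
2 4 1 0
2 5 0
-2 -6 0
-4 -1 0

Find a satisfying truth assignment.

Branch on x1: take x1 = True.
  then x2 is forced to False.
  then x6 is forced to True.
  then x5 is forced to True.
  then x7 is forced to True.
  then x4 is forced to False.
x3 is now unconstrained; take x3 = False.

x1=T, x2=F, x3=F, x4=F, x5=T, x6=T, x7=T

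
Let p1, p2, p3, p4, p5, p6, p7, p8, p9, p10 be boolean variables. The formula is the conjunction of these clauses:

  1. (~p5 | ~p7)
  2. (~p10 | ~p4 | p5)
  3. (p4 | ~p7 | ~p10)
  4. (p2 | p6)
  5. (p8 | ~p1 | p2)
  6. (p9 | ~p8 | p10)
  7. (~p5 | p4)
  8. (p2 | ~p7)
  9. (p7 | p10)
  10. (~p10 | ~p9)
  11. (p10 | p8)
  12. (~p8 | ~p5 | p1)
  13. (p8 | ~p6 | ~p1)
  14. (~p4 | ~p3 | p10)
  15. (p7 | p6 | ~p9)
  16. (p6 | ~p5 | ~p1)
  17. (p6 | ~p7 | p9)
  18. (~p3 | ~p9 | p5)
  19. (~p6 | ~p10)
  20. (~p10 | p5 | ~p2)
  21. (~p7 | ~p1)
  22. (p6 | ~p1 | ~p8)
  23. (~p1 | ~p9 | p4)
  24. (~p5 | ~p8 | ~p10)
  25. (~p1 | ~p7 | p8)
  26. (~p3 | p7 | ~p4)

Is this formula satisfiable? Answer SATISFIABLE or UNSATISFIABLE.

SATISFIABLE

p3 occurs only negated in the remaining clauses — set p3 = False.
Branch on p1: take p1 = False.
Branch on p2: take p2 = True.
Try p4 = False.
  then p5 is forced to False.
  then p10 is forced to False.
  then p7 is forced to True.
  then p8 is forced to True.
  then p9 is forced to True.
p6 is now unconstrained; take p6 = False.
Every clause has at least one true literal under this assignment.
So p1=False, p2=True, p3=False, p4=False, p5=False, p6=False, p7=True, p8=True, p9=True, p10=False is a satisfying assignment.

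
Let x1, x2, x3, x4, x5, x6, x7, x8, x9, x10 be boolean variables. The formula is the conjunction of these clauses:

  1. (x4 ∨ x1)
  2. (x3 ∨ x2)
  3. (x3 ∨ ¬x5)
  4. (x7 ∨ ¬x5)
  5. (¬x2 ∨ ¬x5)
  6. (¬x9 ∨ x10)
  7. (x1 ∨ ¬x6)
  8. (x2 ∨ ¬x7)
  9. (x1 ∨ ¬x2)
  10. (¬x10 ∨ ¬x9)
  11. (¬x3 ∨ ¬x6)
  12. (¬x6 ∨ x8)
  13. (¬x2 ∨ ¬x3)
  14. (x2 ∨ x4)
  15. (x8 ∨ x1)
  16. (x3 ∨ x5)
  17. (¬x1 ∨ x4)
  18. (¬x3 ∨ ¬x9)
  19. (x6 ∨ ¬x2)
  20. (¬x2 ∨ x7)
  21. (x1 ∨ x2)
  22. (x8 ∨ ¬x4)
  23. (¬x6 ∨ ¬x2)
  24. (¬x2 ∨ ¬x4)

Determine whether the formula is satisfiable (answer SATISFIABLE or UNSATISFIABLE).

SATISFIABLE

Pure literal: x8 appears only positively; assign x8 = True.
x9 occurs only negated in the remaining clauses — set x9 = False.
Branch on x1: take x1 = True.
  then x4 is forced to True.
  then x2 is forced to False.
  then x3 is forced to True.
  then x7 is forced to False.
  then x5 is forced to False.
  then x6 is forced to False.
x10 is now unconstrained; take x10 = False.
Every clause has at least one true literal under this assignment.
So x1 = 1, x2 = 0, x3 = 1, x4 = 1, x5 = 0, x6 = 0, x7 = 0, x8 = 1, x9 = 0, x10 = 0 is a satisfying assignment.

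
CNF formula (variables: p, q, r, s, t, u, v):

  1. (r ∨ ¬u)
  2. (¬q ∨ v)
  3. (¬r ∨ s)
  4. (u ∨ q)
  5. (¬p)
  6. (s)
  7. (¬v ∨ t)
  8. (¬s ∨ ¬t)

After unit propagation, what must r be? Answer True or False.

True

Unit clause (¬p) sets p = False.
Unit clause (s) sets s = True.
(¬t ∨ ¬s): since s = True, the clause reduces to (¬t). t = False.
In (t ∨ ¬v), t is now false; ¬v must hold, so v = False.
(¬q ∨ v) with v = False leaves only ¬q, so q = False.
From (u ∨ q) and q = False: u = True.
From (r ∨ ¬u) and u = True: r = True.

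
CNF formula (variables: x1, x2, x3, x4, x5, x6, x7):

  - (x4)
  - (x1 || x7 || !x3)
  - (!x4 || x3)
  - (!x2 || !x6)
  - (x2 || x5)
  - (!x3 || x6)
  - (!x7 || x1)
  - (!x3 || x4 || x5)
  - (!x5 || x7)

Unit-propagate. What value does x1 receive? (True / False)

True

(x4) is a unit clause: x4 = True.
From (x3 || !x4) and x4 = True: x3 = True.
In (x6 || !x3), !x3 is now false; x6 must hold, so x6 = True.
(!x2 || !x6) with x6 = True leaves only !x2, so x2 = False.
From (x5 || x2) and x2 = False: x5 = True.
In (!x5 || x7), !x5 is now false; x7 must hold, so x7 = True.
From (x1 || !x7) and x7 = True: x1 = True.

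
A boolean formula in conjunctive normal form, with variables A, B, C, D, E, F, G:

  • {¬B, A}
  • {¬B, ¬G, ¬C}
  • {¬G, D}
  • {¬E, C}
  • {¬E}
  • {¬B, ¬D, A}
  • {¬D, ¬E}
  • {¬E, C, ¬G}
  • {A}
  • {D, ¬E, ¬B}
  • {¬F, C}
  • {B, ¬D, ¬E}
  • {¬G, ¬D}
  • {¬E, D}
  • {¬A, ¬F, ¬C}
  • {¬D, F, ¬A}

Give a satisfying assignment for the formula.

A=True, B=False, C=False, D=False, E=False, F=False, G=False

The clause (¬E) is unit: E must be False.
Unit propagation: (A) forces A = True.
Pure literal: B appears only negated; assign B = False.
Pure literal: G appears only negated; assign G = False.
Branch on C: take C = False.
  then F is forced to False.
  then D is forced to False.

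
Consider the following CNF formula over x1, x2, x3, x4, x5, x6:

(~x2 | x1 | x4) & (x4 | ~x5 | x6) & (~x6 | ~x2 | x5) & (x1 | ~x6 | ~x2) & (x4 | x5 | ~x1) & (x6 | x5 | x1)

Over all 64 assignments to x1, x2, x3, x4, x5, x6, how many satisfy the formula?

30

Case analysis on x1 and x5:
  x1=T, x5=T: x2, x3 free; 3 ways for (x4,x6) × 2^2 = 12.
  x1=T, x5=F: x3 free; 3 ways for (x2,x4,x6) × 2^1 = 6.
  x1=F, x5=T: x3 free; 4 ways for (x2,x4,x6) × 2^1 = 8.
  x1=F, x5=F: remaining (x2,x3,x4,x6) ∈ {(F,F,F,T); (F,F,T,T); (F,T,F,T); (F,T,T,T)} — 4.
Total: 12 + 6 + 8 + 4 = 30.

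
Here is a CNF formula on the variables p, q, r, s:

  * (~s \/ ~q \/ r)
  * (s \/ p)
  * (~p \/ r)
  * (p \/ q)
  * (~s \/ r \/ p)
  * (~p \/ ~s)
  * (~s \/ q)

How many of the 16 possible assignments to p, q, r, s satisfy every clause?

Satisfying assignments:
  p=F q=T r=T s=T
  p=T q=F r=T s=F
  p=T q=T r=T s=F
Count: 3.

3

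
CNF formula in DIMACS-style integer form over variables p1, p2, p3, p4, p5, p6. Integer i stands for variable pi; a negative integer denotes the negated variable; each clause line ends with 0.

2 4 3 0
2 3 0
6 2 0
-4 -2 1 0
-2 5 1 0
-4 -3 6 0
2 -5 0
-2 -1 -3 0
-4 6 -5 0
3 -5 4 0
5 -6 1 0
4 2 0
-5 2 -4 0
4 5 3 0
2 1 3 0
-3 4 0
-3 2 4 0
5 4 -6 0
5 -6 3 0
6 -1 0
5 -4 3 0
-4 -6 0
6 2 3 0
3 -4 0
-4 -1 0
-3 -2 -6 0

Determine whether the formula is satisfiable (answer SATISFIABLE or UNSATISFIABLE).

UNSATISFIABLE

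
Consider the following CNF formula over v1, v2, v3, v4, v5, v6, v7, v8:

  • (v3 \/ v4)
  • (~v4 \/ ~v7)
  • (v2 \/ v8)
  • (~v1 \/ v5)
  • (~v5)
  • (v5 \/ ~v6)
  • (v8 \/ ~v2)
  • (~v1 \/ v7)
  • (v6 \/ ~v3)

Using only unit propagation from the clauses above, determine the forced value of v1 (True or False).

False

(~v5) is a unit clause: v5 = False.
(~v1 \/ v5): since v5 = False, the clause reduces to (~v1). v1 = False.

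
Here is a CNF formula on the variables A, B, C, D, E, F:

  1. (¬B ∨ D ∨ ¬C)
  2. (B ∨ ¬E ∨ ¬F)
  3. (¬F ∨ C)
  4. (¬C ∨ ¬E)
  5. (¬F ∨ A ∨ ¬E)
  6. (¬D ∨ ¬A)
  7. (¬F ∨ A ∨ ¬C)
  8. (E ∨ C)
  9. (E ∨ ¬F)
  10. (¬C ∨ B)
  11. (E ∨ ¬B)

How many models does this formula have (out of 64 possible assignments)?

6

Satisfying assignments:
  A=F B=F C=F D=F E=T F=F
  A=F B=F C=F D=T E=T F=F
  A=F B=T C=F D=F E=T F=F
  A=F B=T C=F D=T E=T F=F
  A=T B=F C=F D=F E=T F=F
  A=T B=T C=F D=F E=T F=F
Count: 6.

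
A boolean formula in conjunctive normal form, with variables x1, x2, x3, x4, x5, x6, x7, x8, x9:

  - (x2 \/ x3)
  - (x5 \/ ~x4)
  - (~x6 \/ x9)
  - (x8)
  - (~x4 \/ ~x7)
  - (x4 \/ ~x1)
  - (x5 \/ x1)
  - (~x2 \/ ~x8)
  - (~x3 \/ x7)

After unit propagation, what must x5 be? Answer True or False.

(x8) is a unit clause: x8 = True.
(~x2 \/ ~x8): since x8 = True, the clause reduces to (~x2). x2 = False.
(x3 \/ x2) with x2 = False leaves only x3, so x3 = True.
In (~x3 \/ x7), ~x3 is now false; x7 must hold, so x7 = True.
(~x4 \/ ~x7) with x7 = True leaves only ~x4, so x4 = False.
In (x4 \/ ~x1), x4 is now false; ~x1 must hold, so x1 = False.
(x5 \/ x1) with x1 = False leaves only x5, so x5 = True.

True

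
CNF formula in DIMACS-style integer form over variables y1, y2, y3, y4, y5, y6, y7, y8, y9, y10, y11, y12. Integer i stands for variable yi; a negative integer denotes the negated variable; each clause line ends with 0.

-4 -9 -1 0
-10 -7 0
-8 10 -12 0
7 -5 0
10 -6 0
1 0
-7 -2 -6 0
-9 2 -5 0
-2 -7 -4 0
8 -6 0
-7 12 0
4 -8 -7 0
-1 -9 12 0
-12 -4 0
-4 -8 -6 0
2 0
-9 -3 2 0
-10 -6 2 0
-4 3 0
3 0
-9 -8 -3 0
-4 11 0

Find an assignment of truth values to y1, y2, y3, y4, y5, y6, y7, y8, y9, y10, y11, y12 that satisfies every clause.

y1 = True, y2 = True, y3 = True, y4 = False, y5 = False, y6 = False, y7 = False, y8 = False, y9 = True, y10 = False, y11 = False, y12 = True

The clause (y1) is unit: y1 must be True.
(y2) is a unit clause, so y2 = True.
(y3) is a unit clause, so y3 = True.
y5 occurs only negated in the remaining clauses — set y5 = False.
Pure literal: y6 appears only negated; assign y6 = False.
Set y4 = False and propagate.
Try y7 = False.
For the remaining variables, y8 = False, y9 = True, y10 = False, y11 = False, y12 = True works.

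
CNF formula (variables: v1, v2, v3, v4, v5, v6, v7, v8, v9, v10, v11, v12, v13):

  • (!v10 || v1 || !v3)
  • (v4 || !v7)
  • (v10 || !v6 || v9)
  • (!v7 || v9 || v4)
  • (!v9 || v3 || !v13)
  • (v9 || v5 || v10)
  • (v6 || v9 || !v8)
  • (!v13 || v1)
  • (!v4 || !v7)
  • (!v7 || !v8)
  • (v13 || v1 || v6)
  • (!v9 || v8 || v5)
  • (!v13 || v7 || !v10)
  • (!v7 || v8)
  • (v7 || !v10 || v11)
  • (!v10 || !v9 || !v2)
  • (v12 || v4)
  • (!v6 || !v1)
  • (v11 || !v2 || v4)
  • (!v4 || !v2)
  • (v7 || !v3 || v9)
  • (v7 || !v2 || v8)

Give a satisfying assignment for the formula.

v1=1, v2=0, v3=1, v4=1, v5=1, v6=0, v7=0, v8=0, v9=1, v10=0, v11=0, v12=1, v13=1

Check each clause:
  1. (!v10 || v1 || !v3) — v1 is true.
  2. (v4 || !v7) — !v7 is true.
  3. (v10 || !v6 || v9) — v9 is true.
  4. (!v7 || v9 || v4) — !v7 is true.
  5. (v3 || !v13 || !v9) — v3 is true.
  6. (v9 || v5 || v10) — v9 is true.
  7. (v6 || !v8 || v9) — !v8 is true.
  8. (!v13 || v1) — v1 is true.
  9. (!v7 || !v4) — !v7 is true.
  10. (!v7 || !v8) — !v8 is true.
  11. (v1 || v6 || v13) — v1 is true.
  12. (!v9 || v8 || v5) — v5 is true.
  13. (!v13 || !v10 || v7) — !v10 is true.
  14. (!v7 || v8) — !v7 is true.
  15. (v11 || !v10 || v7) — !v10 is true.
  16. (!v2 || !v9 || !v10) — !v2 is true.
  17. (v4 || v12) — v4 is true.
  18. (!v6 || !v1) — !v6 is true.
  19. (v11 || v4 || !v2) — v4 is true.
  20. (!v4 || !v2) — !v2 is true.
  21. (v7 || v9 || !v3) — v9 is true.
  22. (v7 || v8 || !v2) — !v2 is true.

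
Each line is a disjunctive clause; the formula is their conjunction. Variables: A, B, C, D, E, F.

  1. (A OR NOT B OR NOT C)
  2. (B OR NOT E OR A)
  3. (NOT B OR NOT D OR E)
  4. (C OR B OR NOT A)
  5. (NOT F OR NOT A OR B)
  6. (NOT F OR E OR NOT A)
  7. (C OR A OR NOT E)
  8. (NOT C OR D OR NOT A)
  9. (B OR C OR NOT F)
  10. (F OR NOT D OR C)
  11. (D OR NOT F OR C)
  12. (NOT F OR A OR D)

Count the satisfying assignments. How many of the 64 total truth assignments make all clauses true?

12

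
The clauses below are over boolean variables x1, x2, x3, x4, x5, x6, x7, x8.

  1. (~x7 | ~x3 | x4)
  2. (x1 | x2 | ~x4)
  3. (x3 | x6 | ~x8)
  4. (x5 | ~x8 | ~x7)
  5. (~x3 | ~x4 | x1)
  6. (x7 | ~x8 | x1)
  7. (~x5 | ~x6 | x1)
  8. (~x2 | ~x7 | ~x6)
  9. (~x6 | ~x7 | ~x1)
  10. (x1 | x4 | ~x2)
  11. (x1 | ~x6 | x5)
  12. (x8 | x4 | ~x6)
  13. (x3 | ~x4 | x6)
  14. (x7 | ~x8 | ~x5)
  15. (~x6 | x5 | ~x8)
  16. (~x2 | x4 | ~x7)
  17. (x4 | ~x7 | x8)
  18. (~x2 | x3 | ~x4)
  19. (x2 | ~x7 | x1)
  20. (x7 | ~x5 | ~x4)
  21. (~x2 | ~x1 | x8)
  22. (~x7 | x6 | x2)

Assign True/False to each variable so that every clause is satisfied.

x1 = True, x2 = False, x3 = False, x4 = False, x5 = True, x6 = False, x7 = False, x8 = False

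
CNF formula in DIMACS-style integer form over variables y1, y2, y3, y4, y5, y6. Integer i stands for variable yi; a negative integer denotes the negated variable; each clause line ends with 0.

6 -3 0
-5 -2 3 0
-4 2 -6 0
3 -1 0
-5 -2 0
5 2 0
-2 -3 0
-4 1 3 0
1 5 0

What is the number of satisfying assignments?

4

Satisfying assignments:
  y1=F y2=F y3=F y4=F y5=T y6=F
  y1=F y2=F y3=F y4=F y5=T y6=T
  y1=F y2=F y3=T y4=F y5=T y6=T
  y1=T y2=F y3=T y4=F y5=T y6=T
Count: 4.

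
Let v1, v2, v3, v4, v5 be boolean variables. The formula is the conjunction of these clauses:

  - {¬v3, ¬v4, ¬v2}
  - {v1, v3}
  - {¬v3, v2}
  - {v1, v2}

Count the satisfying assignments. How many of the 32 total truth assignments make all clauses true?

Split on v2, then v3.
  v2=1, v3=1: remaining (v1,v4,v5) ∈ {(0,0,0); (0,0,1); (1,0,0); (1,0,1)} — 4.
  v2=1, v3=0: remaining (v1,v4,v5) ∈ {(1,0,0); (1,0,1); (1,1,0); (1,1,1)} — 4.
  v2=0, v3=1: a clause becomes empty — 0.
  v2=0, v3=0: remaining (v1,v4,v5) ∈ {(1,0,0); (1,0,1); (1,1,0); (1,1,1)} — 4.
Total: 4 + 4 + 0 + 4 = 12.

12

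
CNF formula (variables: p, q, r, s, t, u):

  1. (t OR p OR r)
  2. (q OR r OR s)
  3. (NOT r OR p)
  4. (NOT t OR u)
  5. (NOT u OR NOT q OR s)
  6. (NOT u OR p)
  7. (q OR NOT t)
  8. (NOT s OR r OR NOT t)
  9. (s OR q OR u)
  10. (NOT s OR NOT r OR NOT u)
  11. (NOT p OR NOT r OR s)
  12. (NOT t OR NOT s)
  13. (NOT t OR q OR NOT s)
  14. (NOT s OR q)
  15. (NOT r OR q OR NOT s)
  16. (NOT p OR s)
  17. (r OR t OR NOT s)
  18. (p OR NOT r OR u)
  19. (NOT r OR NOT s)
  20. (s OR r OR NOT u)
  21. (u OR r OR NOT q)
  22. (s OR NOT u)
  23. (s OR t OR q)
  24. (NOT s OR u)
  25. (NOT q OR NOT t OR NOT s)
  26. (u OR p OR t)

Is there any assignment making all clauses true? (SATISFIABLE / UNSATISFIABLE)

UNSATISFIABLE

s = True:
  propagation gives t=False, q=True, r=True; an empty clause results — contradiction.
s = False:
  propagation gives p=False, r=False, t=True, q=True; an empty clause results — contradiction.
Every branch closes, so no satisfying assignment exists.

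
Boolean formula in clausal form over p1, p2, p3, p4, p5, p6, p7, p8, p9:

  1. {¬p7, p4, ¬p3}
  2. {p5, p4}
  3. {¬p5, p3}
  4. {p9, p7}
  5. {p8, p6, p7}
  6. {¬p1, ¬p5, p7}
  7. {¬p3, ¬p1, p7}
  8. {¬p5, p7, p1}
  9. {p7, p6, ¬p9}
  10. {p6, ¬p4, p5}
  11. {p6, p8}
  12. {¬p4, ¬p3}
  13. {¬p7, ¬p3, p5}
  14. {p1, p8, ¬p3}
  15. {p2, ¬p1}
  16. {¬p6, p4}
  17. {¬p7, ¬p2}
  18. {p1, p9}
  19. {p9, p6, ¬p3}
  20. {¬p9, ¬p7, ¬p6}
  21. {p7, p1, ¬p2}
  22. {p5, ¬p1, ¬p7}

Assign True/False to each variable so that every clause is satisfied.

p1=T, p2=T, p3=F, p4=T, p5=F, p6=T, p7=F, p8=T, p9=T

Pure literal: p8 appears only positively; assign p8 = True.
Set p1 = True and propagate.
  then p2 is forced to True.
  then p7 is forced to False.
  then p9 is forced to True.
  then p5 is forced to False.
  then p4 is forced to True.
  then p3 is forced to False.
  then p6 is forced to True.
Check each clause:
  1. {p4, ¬p3, ¬p7} — ¬p7 is true.
  2. {p5, p4} — p4 is true.
  3. {p3, ¬p5} — ¬p5 is true.
  4. {p9, p7} — p9 is true.
  5. {p8, p6, p7} — p8 is true.
  6. {p7, ¬p1, ¬p5} — ¬p5 is true.
  7. {¬p1, p7, ¬p3} — ¬p3 is true.
  8. {¬p5, p7, p1} — p1 is true.
  9. {p6, p7, ¬p9} — p6 is true.
  10. {p6, p5, ¬p4} — p6 is true.
  11. {p6, p8} — p8 is true.
  12. {¬p3, ¬p4} — ¬p3 is true.
  13. {p5, ¬p3, ¬p7} — ¬p3 is true.
  14. {p8, ¬p3, p1} — p8 is true.
  15. {p2, ¬p1} — p2 is true.
  16. {¬p6, p4} — p4 is true.
  17. {¬p7, ¬p2} — ¬p7 is true.
  18. {p1, p9} — p1 is true.
  19. {p6, p9, ¬p3} — p9 is true.
  20. {¬p7, ¬p6, ¬p9} — ¬p7 is true.
  21. {p7, ¬p2, p1} — p1 is true.
  22. {p5, ¬p7, ¬p1} — ¬p7 is true.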